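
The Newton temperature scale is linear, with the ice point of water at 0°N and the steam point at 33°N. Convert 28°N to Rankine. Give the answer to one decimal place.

644.4°R

Linear interpolation between the fixed points: C = (28 - 0) × 100 / (33 - 0) = 84.8485°C.
Then 84.8485 × 1.8 + 491.67 = 644.4°R.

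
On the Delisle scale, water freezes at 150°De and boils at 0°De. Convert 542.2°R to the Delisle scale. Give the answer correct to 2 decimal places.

First in Celsius: (542.2 - 491.67) × 5/9 = 28.0722°C.
Linearly onto the Delisle scale: 150 + (28.0722 / 100) × (0 - 150) = 107.89°De.

107.89°De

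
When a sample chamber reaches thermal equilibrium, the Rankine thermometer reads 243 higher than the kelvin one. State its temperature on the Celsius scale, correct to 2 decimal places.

30.60°C

Let x be the kelvin reading; then the Rankine reading is 1.8·x.
(1.8·x) - x = 243  ⇒  (0.8)·x = 243  ⇒  x = 303.7500 K.
In Celsius: 303.75 - 273.15 = 30.60°C.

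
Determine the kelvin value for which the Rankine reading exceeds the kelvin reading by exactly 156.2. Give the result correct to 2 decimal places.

195.25 K

Let K be the kelvin reading. The Rankine reading is R = 1.8·K.
Require R - K = 156.2: (0.8)·K = 156.2.
K = (156.2) / (0.8) = 195.25.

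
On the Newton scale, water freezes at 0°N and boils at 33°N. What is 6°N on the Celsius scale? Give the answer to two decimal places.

Linear interpolation between the fixed points: C = (6 - 0) × 100 / (33 - 0) = 18.1818°C.

18.18°C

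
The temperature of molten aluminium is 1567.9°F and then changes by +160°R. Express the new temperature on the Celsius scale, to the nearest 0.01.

Initial temperature in Celsius: (1567.9 - 32) × 5/9 = 853.2778°C.
The 160°R change is an interval, so only the factor 5/9 applies: +160 × 5/9 = +88.8889°C.
Final Celsius temperature: 853.2778 + 88.8889 = 942.1667°C.

942.17°C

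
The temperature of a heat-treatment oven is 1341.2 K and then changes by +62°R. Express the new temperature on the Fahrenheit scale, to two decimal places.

2016.49°F

Initial temperature in Celsius: 1341.2 - 273.15 = 1068.0500°C.
The 62°R change is an interval, so only the factor 5/9 applies: +62 × 5/9 = +34.4444°C.
Final Celsius temperature: 1068.0500 + 34.4444 = 1102.4944°C.
In Fahrenheit: 1102.4944 × 1.8 + 32 = 2016.49°F.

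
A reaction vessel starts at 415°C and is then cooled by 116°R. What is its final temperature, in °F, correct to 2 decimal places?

The 116°R change is an interval, so only the factor 5/9 applies: -116 × 5/9 = -64.4444°C.
Final Celsius temperature: 415.0000 - 64.4444 = 350.5556°C.
In Fahrenheit: 350.5556 × 1.8 + 32 = 663.00°F.

663.00°F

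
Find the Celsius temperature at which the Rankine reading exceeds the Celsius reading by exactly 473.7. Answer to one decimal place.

Let C be the Celsius reading. The Rankine reading is R = 1.8·C + 491.67.
Require R - C = 473.7: (0.8)·C + 491.67 = 473.7.
C = (473.7 - 491.67) / (0.8) = -22.5.

-22.5°C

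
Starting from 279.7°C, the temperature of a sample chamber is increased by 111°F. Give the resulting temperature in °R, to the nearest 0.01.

1106.13°R

The 111°F change is an interval, so only the factor 5/9 applies: +111 × 5/9 = +61.6667°C.
Final Celsius temperature: 279.7000 + 61.6667 = 341.3667°C.
In Rankine: 341.3667 × 1.8 + 491.67 = 1106.13°R.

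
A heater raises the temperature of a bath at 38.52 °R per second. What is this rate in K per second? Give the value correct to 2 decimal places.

The quantity depends on a temperature interval, so only the ratio of degree sizes applies; the offset between the scales is irrelevant.
A change of 1°R is a change of 5/9 K, so 38.52 × 5/9 = 21.40.

21.40 K/second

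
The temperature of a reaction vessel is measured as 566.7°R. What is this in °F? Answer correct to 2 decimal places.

In Celsius: (566.7 - 491.67) × 5/9 = 41.6833°C.
In Fahrenheit: 41.6833 × 1.8 + 32 = 107.03°F.

107.03°F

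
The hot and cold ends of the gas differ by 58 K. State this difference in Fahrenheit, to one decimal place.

104.4°F

An interval of 1 K corresponds to 1.8°F.
58 × 1.8 = 104.4.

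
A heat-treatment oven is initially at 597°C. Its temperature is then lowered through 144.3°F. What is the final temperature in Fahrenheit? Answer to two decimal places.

962.30°F

The 144.3°F change is an interval, so only the factor 5/9 applies: -144.3 × 5/9 = -80.1667°C.
Final Celsius temperature: 597.0000 - 80.1667 = 516.8333°C.
In Fahrenheit: 516.8333 × 1.8 + 32 = 962.30°F.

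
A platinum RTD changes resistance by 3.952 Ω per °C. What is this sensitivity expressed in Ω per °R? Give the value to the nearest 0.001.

2.196 Ω per °R

The quantity depends on a temperature interval, so only the ratio of degree sizes applies; the offset between the scales is irrelevant.
A change of 1°R is a change of 5/9°C, so per °R the value is 3.952 × 5/9 = 2.196.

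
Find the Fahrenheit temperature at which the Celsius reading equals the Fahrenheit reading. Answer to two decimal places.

-40.00°F

Let F be the Fahrenheit reading. The Celsius reading is C = 5/9·F - 17.7778.
Set C = F: 5/9·F - 17.7778 = F.
(-4/9)·F = 17.7778  ⇒  F = -40.00.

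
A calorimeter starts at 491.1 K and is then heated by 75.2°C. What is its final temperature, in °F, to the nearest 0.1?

Initial temperature in Celsius: 491.1 - 273.15 = 217.9500°C.
Final Celsius temperature: 217.9500 + 75.2000 = 293.1500°C.
In Fahrenheit: 293.1500 × 1.8 + 32 = 559.7°F.

559.7°F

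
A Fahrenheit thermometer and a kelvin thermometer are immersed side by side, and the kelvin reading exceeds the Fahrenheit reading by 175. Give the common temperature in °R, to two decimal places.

Let x be the Fahrenheit reading; then the kelvin reading is 5/9·x + 255.372.
(5/9·x + 255.372) - x = 175  ⇒  (-4/9)·x = -80.3722  ⇒  x = 180.8375°F.
In Celsius: (180.8375 - 32) × 5/9 = 82.6875°C.
In Rankine: 82.6875 × 1.8 + 491.67 = 640.51°R.

640.51°R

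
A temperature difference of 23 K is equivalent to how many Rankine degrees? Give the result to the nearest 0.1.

41.4°R

For a temperature interval the offset drops out; only the factor 1.8 applies.
23 × 1.8 = 41.4.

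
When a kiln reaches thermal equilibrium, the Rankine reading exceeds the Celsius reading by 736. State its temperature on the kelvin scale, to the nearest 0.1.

578.6 K

Let x be the Celsius reading; then the Rankine reading is 1.8·x + 491.67.
(1.8·x + 491.67) - x = 736  ⇒  (0.8)·x = 244.33  ⇒  x = 305.4125°C.
In kelvin: 305.4125 + 273.15 = 578.6 K.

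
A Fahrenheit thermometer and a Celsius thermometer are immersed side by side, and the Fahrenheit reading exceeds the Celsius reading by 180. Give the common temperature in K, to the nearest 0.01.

458.15 K

Let x be the Fahrenheit reading; then the Celsius reading is 5/9·x - 17.7778.
(5/9·x - 17.7778) - x = -180  ⇒  (-4/9)·x = -162.222  ⇒  x = 365.0000°F.
In Celsius: (365 - 32) × 5/9 = 185.0000°C.
In kelvin: 185.0000 + 273.15 = 458.15 K.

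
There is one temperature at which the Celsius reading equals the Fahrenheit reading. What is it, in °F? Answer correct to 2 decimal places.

-40.00°F

Let F be the Fahrenheit reading. The Celsius reading is C = 5/9·F - 17.7778.
Set C = F: 5/9·F - 17.7778 = F.
(-4/9)·F = 17.7778  ⇒  F = -40.00.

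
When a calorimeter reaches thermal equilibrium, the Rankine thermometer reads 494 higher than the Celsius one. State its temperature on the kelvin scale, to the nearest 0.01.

276.06 K

Let x be the Celsius reading; then the Rankine reading is 1.8·x + 491.67.
(1.8·x + 491.67) - x = 494  ⇒  (0.8)·x = 2.33  ⇒  x = 2.9125°C.
In kelvin: 2.9125 + 273.15 = 276.06 K.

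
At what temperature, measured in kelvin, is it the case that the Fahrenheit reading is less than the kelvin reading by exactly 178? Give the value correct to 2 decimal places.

352.09 K

Let K be the kelvin reading. The Fahrenheit reading is F = 1.8·K - 459.67.
Require F - K = -178: (0.8)·K - 459.67 = -178.
K = (-178 + 459.67) / (0.8) = 352.09.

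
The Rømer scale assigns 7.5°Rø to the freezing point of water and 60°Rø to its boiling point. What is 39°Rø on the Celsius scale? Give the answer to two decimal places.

Linear interpolation between the fixed points: C = (39 - 7.5) × 100 / (60 - 7.5) = 60.0000°C.

60.00°C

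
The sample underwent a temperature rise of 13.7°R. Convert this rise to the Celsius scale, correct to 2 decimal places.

For a temperature interval the offset drops out; only the factor 5/9 applies.
13.7 × 5/9 = 7.61.

7.61°C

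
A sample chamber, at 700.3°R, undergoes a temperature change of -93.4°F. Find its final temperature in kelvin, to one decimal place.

337.2 K

Initial temperature in Celsius: (700.3 - 491.67) × 5/9 = 115.9056°C.
The 93.4°F change is an interval, so only the factor 5/9 applies: -93.4 × 5/9 = -51.8889°C.
Final Celsius temperature: 115.9056 - 51.8889 = 64.0167°C.
In kelvin: 64.0167 + 273.15 = 337.2 K.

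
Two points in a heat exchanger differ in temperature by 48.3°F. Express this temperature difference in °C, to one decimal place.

26.8°C

An interval of 1°F corresponds to 5/9°C.
48.3 × 5/9 = 26.8.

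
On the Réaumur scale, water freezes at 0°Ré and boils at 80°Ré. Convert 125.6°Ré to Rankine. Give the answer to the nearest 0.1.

774.3°R

Linear interpolation between the fixed points: C = (125.6 - 0) × 100 / (80 - 0) = 157.0000°C.
Then 157.0000 × 1.8 + 491.67 = 774.3°R.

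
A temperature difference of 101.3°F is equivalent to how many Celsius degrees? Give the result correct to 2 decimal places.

For a temperature interval the offset drops out; only the factor 5/9 applies.
101.3 × 5/9 = 56.28.

56.28°C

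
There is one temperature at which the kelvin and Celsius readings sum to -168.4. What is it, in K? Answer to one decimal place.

Let K be the kelvin reading. The Celsius reading is C = 1·K - 273.15.
Require K + C = -168.4: (2)·K - 273.15 = -168.4.
K = (-168.4 + 273.15) / (2) = 52.4.

52.4 K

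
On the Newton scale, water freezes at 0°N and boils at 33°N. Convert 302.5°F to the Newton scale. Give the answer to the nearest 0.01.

First in Celsius: (302.5 - 32) × 5/9 = 150.2778°C.
Linearly onto the Newton scale: 0 + (150.2778 / 100) × (33 - 0) = 49.59°N.

49.59°N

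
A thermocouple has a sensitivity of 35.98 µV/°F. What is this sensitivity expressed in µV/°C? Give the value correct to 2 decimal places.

64.76 µV/°C

Since only a temperature interval is involved, the additive offset between the scales drops out.
A change of 1°C is a change of 1.8°F, so per °C the value is 35.98 × 1.8 = 64.76.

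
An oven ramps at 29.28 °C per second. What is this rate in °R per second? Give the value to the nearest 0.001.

52.704 °R/second

Since only a temperature interval is involved, the additive offset between the scales drops out.
A change of 1°C is a change of 1.8°R, so 29.28 × 1.8 = 52.704.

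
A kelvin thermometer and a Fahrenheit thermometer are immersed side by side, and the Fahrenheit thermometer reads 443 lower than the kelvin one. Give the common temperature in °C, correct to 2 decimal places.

Let x be the kelvin reading; then the Fahrenheit reading is 1.8·x - 459.67.
(1.8·x - 459.67) - x = -443  ⇒  (0.8)·x = 16.67  ⇒  x = 20.8375 K.
In Celsius: 20.8375 - 273.15 = -252.31°C.

-252.31°C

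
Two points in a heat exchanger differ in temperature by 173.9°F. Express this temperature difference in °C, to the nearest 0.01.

For a temperature interval the offset drops out; only the factor 5/9 applies.
173.9 × 5/9 = 96.61.

96.61°C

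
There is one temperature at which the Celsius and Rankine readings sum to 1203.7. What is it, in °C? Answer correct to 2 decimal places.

254.30°C

Let C be the Celsius reading. The Rankine reading is R = 1.8·C + 491.67.
Require C + R = 1203.7: (2.8)·C + 491.67 = 1203.7.
C = (1203.7 - 491.67) / (2.8) = 254.30.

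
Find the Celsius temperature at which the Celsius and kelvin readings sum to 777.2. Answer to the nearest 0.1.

Let C be the Celsius reading. The kelvin reading is K = 1·C + 273.15.
Require C + K = 777.2: (2)·C + 273.15 = 777.2.
C = (777.2 - 273.15) / (2) = 252.0.

252.0°C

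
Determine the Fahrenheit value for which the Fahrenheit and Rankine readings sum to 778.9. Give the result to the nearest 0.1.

159.6°F

Let F be the Fahrenheit reading. The Rankine reading is R = 1·F + 459.67.
Require F + R = 778.9: (2)·F + 459.67 = 778.9.
F = (778.9 - 459.67) / (2) = 159.6.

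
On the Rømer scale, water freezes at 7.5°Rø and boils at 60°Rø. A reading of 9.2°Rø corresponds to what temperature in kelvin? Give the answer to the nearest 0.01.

276.39 K

Linear interpolation between the fixed points: C = (9.2 - 7.5) × 100 / (60 - 7.5) = 3.2381°C.
Then 3.2381 + 273.15 = 276.39 K.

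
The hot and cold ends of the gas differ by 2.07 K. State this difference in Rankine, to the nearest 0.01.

An interval of 1 K corresponds to 1.8°R.
2.07 × 1.8 = 3.73.

3.73°R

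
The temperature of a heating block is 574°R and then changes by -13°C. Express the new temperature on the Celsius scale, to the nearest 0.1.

Initial temperature in Celsius: (574 - 491.67) × 5/9 = 45.7389°C.
Final Celsius temperature: 45.7389 - 13.0000 = 32.7389°C.

32.7°C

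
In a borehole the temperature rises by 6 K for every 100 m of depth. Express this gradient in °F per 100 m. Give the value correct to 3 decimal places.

The quantity depends on a temperature interval, so only the ratio of degree sizes applies; the offset between the scales is irrelevant.
A change of 1 K is a change of 1.8°F, so 6 × 1.8 = 10.800.

10.800 °F/100 m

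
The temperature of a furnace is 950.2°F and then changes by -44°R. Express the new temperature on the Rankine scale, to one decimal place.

1365.9°R

Initial temperature in Celsius: (950.2 - 32) × 5/9 = 510.1111°C.
The 44°R change is an interval, so only the factor 5/9 applies: -44 × 5/9 = -24.4444°C.
Final Celsius temperature: 510.1111 - 24.4444 = 485.6667°C.
In Rankine: 485.6667 × 1.8 + 491.67 = 1365.9°R.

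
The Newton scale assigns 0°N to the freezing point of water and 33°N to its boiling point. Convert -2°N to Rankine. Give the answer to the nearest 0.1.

Linear interpolation between the fixed points: C = (-2 - 0) × 100 / (33 - 0) = -6.0606°C.
Then -6.0606 × 1.8 + 491.67 = 480.8°R.

480.8°R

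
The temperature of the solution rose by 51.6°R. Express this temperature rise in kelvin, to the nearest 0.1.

28.7 K

An interval of 1°R corresponds to 5/9 K.
51.6 × 5/9 = 28.7.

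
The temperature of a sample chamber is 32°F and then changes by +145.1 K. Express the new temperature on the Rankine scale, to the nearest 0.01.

Initial temperature in Celsius: (32 - 32) × 5/9 = 0.0000°C.
The 145.1 K change is an interval; Kelvin and Celsius degrees are the same size, so ΔC = +145.1°C.
Final Celsius temperature: 0.0000 + 145.1000 = 145.1000°C.
In Rankine: 145.1000 × 1.8 + 491.67 = 752.85°R.

752.85°R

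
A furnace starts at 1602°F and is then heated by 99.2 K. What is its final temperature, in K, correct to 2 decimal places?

Initial temperature in Celsius: (1602 - 32) × 5/9 = 872.2222°C.
The 99.2 K change is an interval; Kelvin and Celsius degrees are the same size, so ΔC = +99.2°C.
Final Celsius temperature: 872.2222 + 99.2000 = 971.4222°C.
In kelvin: 971.4222 + 273.15 = 1244.57 K.

1244.57 K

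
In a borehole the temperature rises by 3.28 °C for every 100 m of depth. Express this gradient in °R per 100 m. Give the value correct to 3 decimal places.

5.904 °R/100 m

Since only a temperature interval is involved, the additive offset between the scales drops out.
A change of 1°C is a change of 1.8°R, so 3.28 × 1.8 = 5.904.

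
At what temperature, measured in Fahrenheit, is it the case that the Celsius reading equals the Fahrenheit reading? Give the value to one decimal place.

-40.0°F

Let F be the Fahrenheit reading. The Celsius reading is C = 5/9·F - 17.7778.
Set C = F: 5/9·F - 17.7778 = F.
(-4/9)·F = 17.7778  ⇒  F = -40.0.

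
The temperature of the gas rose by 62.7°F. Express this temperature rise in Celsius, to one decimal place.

For a temperature interval the offset drops out; only the factor 5/9 applies.
62.7 × 5/9 = 34.8.

34.8°C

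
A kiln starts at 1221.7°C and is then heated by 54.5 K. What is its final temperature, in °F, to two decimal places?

2329.16°F

The 54.5 K change is an interval; Kelvin and Celsius degrees are the same size, so ΔC = +54.5°C.
Final Celsius temperature: 1221.7000 + 54.5000 = 1276.2000°C.
In Fahrenheit: 1276.2000 × 1.8 + 32 = 2329.16°F.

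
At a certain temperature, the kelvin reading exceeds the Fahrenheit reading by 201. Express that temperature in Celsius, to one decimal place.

Let x be the kelvin reading; then the Fahrenheit reading is 1.8·x - 459.67.
(1.8·x - 459.67) - x = -201  ⇒  (0.8)·x = 258.67  ⇒  x = 323.3375 K.
In Celsius: 323.3375 - 273.15 = 50.2°C.

50.2°C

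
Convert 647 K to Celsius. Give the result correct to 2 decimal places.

In Celsius: 647 - 273.15 = 373.8500°C.

373.85°C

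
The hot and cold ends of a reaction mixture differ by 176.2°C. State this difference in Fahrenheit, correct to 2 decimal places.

Only the scale ratio 1.8 matters for a change in temperature.
176.2 × 1.8 = 317.16.

317.16°F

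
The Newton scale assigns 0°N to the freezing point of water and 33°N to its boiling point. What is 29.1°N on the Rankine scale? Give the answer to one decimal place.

650.4°R

Linear interpolation between the fixed points: C = (29.1 - 0) × 100 / (33 - 0) = 88.1818°C.
Then 88.1818 × 1.8 + 491.67 = 650.4°R.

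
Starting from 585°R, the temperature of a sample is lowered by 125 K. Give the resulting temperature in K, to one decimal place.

200.0 K

Initial temperature in Celsius: (585 - 491.67) × 5/9 = 51.8500°C.
The 125 K change is an interval; Kelvin and Celsius degrees are the same size, so ΔC = -125°C.
Final Celsius temperature: 51.8500 - 125.0000 = -73.1500°C.
In kelvin: -73.1500 + 273.15 = 200.0 K.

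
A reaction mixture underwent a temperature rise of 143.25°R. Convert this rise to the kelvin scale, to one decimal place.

79.6 K

Only the scale ratio 5/9 matters for a change in temperature.
143.25 × 5/9 = 79.6.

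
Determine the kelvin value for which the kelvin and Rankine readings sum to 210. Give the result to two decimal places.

75.00 K

Let K be the kelvin reading. The Rankine reading is R = 1.8·K.
Require K + R = 210: (2.8)·K = 210.
K = (210) / (2.8) = 75.00.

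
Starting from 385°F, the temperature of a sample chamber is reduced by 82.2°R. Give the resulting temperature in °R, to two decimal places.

Initial temperature in Celsius: (385 - 32) × 5/9 = 196.1111°C.
The 82.2°R change is an interval, so only the factor 5/9 applies: -82.2 × 5/9 = -45.6667°C.
Final Celsius temperature: 196.1111 - 45.6667 = 150.4444°C.
In Rankine: 150.4444 × 1.8 + 491.67 = 762.47°R.

762.47°R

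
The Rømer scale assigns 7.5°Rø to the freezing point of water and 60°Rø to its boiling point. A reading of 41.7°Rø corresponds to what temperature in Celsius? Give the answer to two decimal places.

65.14°C

Linear interpolation between the fixed points: C = (41.7 - 7.5) × 100 / (60 - 7.5) = 65.1429°C.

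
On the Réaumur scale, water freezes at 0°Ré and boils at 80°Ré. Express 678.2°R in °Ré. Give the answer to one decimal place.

82.9°Ré

First in Celsius: (678.2 - 491.67) × 5/9 = 103.6278°C.
Linearly onto the Réaumur scale: 0 + (103.6278 / 100) × (80 - 0) = 82.9°Ré.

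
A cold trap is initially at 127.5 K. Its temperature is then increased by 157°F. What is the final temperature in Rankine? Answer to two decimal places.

386.50°R

Initial temperature in Celsius: 127.5 - 273.15 = -145.6500°C.
The 157°F change is an interval, so only the factor 5/9 applies: +157 × 5/9 = +87.2222°C.
Final Celsius temperature: -145.6500 + 87.2222 = -58.4278°C.
In Rankine: -58.4278 × 1.8 + 491.67 = 386.50°R.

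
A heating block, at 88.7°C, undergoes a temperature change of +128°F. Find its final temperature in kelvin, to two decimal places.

The 128°F change is an interval, so only the factor 5/9 applies: +128 × 5/9 = +71.1111°C.
Final Celsius temperature: 88.7000 + 71.1111 = 159.8111°C.
In kelvin: 159.8111 + 273.15 = 432.96 K.

432.96 K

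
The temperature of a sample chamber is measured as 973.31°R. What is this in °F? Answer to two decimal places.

513.64°F

In Celsius: (973.31 - 491.67) × 5/9 = 267.5778°C.
In Fahrenheit: 267.5778 × 1.8 + 32 = 513.64°F.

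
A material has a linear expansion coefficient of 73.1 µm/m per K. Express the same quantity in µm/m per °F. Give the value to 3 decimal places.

The quantity depends on a temperature interval, so only the ratio of degree sizes applies; the offset between the scales is irrelevant.
A change of 1°F is a change of 5/9 K, so per °F the value is 73.1 × 5/9 = 40.611.

40.611 µm/m per °F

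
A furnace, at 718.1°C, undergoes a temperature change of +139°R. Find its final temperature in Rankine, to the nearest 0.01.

1923.25°R

The 139°R change is an interval, so only the factor 5/9 applies: +139 × 5/9 = +77.2222°C.
Final Celsius temperature: 718.1000 + 77.2222 = 795.3222°C.
In Rankine: 795.3222 × 1.8 + 491.67 = 1923.25°R.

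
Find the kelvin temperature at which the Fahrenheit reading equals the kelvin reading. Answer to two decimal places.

Let K be the kelvin reading. The Fahrenheit reading is F = 1.8·K - 459.67.
Set F = K: 1.8·K - 459.67 = K.
(0.8)·K = 459.67  ⇒  K = 574.59.

574.59 K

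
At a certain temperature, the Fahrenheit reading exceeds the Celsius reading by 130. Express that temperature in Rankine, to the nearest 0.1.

Let x be the Fahrenheit reading; then the Celsius reading is 5/9·x - 17.7778.
(5/9·x - 17.7778) - x = -130  ⇒  (-4/9)·x = -112.222  ⇒  x = 252.5000°F.
In Celsius: (252.5 - 32) × 5/9 = 122.5000°C.
In Rankine: 122.5000 × 1.8 + 491.67 = 712.2°R.

712.2°R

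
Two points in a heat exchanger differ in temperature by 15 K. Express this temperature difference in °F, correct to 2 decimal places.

An interval of 1 K corresponds to 1.8°F.
15 × 1.8 = 27.00.

27.00°F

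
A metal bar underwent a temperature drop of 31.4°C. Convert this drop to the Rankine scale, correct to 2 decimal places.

For a temperature interval the offset drops out; only the factor 1.8 applies.
31.4 × 1.8 = 56.52.

56.52°R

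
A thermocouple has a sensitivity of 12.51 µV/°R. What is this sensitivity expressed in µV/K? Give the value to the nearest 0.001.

The quantity depends on a temperature interval, so only the ratio of degree sizes applies; the offset between the scales is irrelevant.
A change of 1 K is a change of 1.8°R, so per K the value is 12.51 × 1.8 = 22.518.

22.518 µV/K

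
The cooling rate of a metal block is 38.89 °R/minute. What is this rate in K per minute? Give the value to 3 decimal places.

21.606 K/minute

The quantity depends on a temperature interval, so only the ratio of degree sizes applies; the offset between the scales is irrelevant.
A change of 1°R is a change of 5/9 K, so 38.89 × 5/9 = 21.606.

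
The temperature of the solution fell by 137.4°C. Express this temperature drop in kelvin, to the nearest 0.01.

137.40 K

Celsius and kelvin degrees are the same size, so the interval is unchanged: 137.40.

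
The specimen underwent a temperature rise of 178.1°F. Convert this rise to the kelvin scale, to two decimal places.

Only the scale ratio 5/9 matters for a change in temperature.
178.1 × 5/9 = 98.94.

98.94 K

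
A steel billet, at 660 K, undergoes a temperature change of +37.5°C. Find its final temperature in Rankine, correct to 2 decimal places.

Initial temperature in Celsius: 660 - 273.15 = 386.8500°C.
Final Celsius temperature: 386.8500 + 37.5000 = 424.3500°C.
In Rankine: 424.3500 × 1.8 + 491.67 = 1255.50°R.

1255.50°R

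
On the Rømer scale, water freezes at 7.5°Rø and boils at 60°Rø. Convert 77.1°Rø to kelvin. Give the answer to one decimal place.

Linear interpolation between the fixed points: C = (77.1 - 7.5) × 100 / (60 - 7.5) = 132.5714°C.
Then 132.5714 + 273.15 = 405.7 K.

405.7 K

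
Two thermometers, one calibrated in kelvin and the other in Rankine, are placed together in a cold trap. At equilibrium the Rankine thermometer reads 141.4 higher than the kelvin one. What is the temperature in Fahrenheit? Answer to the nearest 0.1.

-141.5°F

Let x be the kelvin reading; then the Rankine reading is 1.8·x.
(1.8·x) - x = 141.4  ⇒  (0.8)·x = 141.4  ⇒  x = 176.7500 K.
In Celsius: 176.75 - 273.15 = -96.4000°C.
In Fahrenheit: -96.4000 × 1.8 + 32 = -141.5°F.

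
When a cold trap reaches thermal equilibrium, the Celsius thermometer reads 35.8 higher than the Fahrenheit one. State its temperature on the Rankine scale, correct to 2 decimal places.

339.12°R

Let x be the Fahrenheit reading; then the Celsius reading is 5/9·x - 17.7778.
(5/9·x - 17.7778) - x = 35.8  ⇒  (-4/9)·x = 53.5778  ⇒  x = -120.5500°F.
In Celsius: (-120.55 - 32) × 5/9 = -84.7500°C.
In Rankine: -84.7500 × 1.8 + 491.67 = 339.12°R.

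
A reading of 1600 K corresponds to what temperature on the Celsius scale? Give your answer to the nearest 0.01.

In Celsius: 1600 - 273.15 = 1326.8500°C.

1326.85°C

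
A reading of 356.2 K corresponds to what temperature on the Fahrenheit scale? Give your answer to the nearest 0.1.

In Celsius: 356.2 - 273.15 = 83.0500°C.
In Fahrenheit: 83.0500 × 1.8 + 32 = 181.5°F.

181.5°F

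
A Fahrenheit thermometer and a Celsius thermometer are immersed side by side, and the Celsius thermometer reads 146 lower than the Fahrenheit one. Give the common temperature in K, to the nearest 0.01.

415.65 K

Let x be the Fahrenheit reading; then the Celsius reading is 5/9·x - 17.7778.
(5/9·x - 17.7778) - x = -146  ⇒  (-4/9)·x = -128.222  ⇒  x = 288.5000°F.
In Celsius: (288.5 - 32) × 5/9 = 142.5000°C.
In kelvin: 142.5000 + 273.15 = 415.65 K.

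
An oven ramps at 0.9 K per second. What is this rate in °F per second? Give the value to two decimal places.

The quantity depends on a temperature interval, so only the ratio of degree sizes applies; the offset between the scales is irrelevant.
A change of 1 K is a change of 1.8°F, so 0.9 × 1.8 = 1.62.

1.62 °F/second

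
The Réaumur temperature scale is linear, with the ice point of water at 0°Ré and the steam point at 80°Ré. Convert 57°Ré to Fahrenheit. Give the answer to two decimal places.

160.25°F

Linear interpolation between the fixed points: C = (57 - 0) × 100 / (80 - 0) = 71.2500°C.
Then 71.2500 × 1.8 + 32 = 160.25°F.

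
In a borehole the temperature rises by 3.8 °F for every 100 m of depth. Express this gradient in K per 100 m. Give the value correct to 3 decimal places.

2.111 K/100 m

The quantity depends on a temperature interval, so only the ratio of degree sizes applies; the offset between the scales is irrelevant.
A change of 1°F is a change of 5/9 K, so 3.8 × 5/9 = 2.111.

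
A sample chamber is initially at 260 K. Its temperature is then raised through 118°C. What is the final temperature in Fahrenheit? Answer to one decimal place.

Initial temperature in Celsius: 260 - 273.15 = -13.1500°C.
Final Celsius temperature: -13.1500 + 118.0000 = 104.8500°C.
In Fahrenheit: 104.8500 × 1.8 + 32 = 220.7°F.

220.7°F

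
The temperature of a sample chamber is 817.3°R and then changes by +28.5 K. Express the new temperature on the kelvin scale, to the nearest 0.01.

Initial temperature in Celsius: (817.3 - 491.67) × 5/9 = 180.9056°C.
The 28.5 K change is an interval; Kelvin and Celsius degrees are the same size, so ΔC = +28.5°C.
Final Celsius temperature: 180.9056 + 28.5000 = 209.4056°C.
In kelvin: 209.4056 + 273.15 = 482.56 K.

482.56 K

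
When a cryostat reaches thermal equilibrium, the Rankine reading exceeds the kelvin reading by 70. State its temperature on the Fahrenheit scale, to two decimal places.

Let x be the Rankine reading; then the kelvin reading is 5/9·x.
(5/9·x) - x = -70  ⇒  (-4/9)·x = -70  ⇒  x = 157.5000°R.
In Celsius: (157.5 - 491.67) × 5/9 = -185.6500°C.
In Fahrenheit: -185.6500 × 1.8 + 32 = -302.17°F.

-302.17°F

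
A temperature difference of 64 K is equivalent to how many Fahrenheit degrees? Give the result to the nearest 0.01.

115.20°F

Only the scale ratio 1.8 matters for a change in temperature.
64 × 1.8 = 115.20.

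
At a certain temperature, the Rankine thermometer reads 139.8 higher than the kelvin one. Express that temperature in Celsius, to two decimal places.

Let x be the kelvin reading; then the Rankine reading is 1.8·x.
(1.8·x) - x = 139.8  ⇒  (0.8)·x = 139.8  ⇒  x = 174.7500 K.
In Celsius: 174.75 - 273.15 = -98.40°C.

-98.40°C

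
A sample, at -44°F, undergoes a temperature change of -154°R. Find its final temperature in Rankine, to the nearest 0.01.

261.67°R

Initial temperature in Celsius: (-44 - 32) × 5/9 = -42.2222°C.
The 154°R change is an interval, so only the factor 5/9 applies: -154 × 5/9 = -85.5556°C.
Final Celsius temperature: -42.2222 - 85.5556 = -127.7778°C.
In Rankine: -127.7778 × 1.8 + 491.67 = 261.67°R.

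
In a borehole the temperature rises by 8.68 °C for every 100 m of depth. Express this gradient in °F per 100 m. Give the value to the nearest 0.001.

Since only a temperature interval is involved, the additive offset between the scales drops out.
A change of 1°C is a change of 1.8°F, so 8.68 × 1.8 = 15.624.

15.624 °F/100 m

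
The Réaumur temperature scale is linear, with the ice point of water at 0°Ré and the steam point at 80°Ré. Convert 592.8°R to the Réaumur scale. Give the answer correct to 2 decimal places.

First in Celsius: (592.8 - 491.67) × 5/9 = 56.1833°C.
Linearly onto the Réaumur scale: 0 + (56.1833 / 100) × (80 - 0) = 44.95°Ré.

44.95°Ré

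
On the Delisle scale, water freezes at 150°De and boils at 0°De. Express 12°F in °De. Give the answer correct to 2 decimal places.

166.67°De

First in Celsius: (12 - 32) × 5/9 = -11.1111°C.
Linearly onto the Delisle scale: 150 + (-11.1111 / 100) × (0 - 150) = 166.67°De.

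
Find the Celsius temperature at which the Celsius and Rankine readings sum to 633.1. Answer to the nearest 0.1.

50.5°C

Let C be the Celsius reading. The Rankine reading is R = 1.8·C + 491.67.
Require C + R = 633.1: (2.8)·C + 491.67 = 633.1.
C = (633.1 - 491.67) / (2.8) = 50.5.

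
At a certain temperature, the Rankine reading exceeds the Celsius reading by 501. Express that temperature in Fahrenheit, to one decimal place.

Let x be the Celsius reading; then the Rankine reading is 1.8·x + 491.67.
(1.8·x + 491.67) - x = 501  ⇒  (0.8)·x = 9.33  ⇒  x = 11.6625°C.
In Fahrenheit: 11.6625 × 1.8 + 32 = 53.0°F.

53.0°F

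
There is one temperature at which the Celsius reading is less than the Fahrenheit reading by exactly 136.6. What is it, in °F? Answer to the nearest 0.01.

267.35°F

Let F be the Fahrenheit reading. The Celsius reading is C = 5/9·F - 17.7778.
Require C - F = -136.6: (-4/9)·F - 17.7778 = -136.6.
F = (-136.6 + 17.7778) / (-4/9) = 267.35.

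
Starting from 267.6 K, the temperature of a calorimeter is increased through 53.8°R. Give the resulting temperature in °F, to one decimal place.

75.8°F

Initial temperature in Celsius: 267.6 - 273.15 = -5.5500°C.
The 53.8°R change is an interval, so only the factor 5/9 applies: +53.8 × 5/9 = +29.8889°C.
Final Celsius temperature: -5.5500 + 29.8889 = 24.3389°C.
In Fahrenheit: 24.3389 × 1.8 + 32 = 75.8°F.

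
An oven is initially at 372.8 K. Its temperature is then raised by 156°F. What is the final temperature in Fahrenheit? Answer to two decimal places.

Initial temperature in Celsius: 372.8 - 273.15 = 99.6500°C.
The 156°F change is an interval, so only the factor 5/9 applies: +156 × 5/9 = +86.6667°C.
Final Celsius temperature: 99.6500 + 86.6667 = 186.3167°C.
In Fahrenheit: 186.3167 × 1.8 + 32 = 367.37°F.

367.37°F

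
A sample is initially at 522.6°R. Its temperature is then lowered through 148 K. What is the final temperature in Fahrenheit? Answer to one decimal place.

Initial temperature in Celsius: (522.6 - 491.67) × 5/9 = 17.1833°C.
The 148 K change is an interval; Kelvin and Celsius degrees are the same size, so ΔC = -148°C.
Final Celsius temperature: 17.1833 - 148.0000 = -130.8167°C.
In Fahrenheit: -130.8167 × 1.8 + 32 = -203.5°F.

-203.5°F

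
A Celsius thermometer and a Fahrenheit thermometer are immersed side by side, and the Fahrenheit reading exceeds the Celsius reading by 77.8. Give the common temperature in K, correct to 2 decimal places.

Let x be the Celsius reading; then the Fahrenheit reading is 1.8·x + 32.
(1.8·x + 32) - x = 77.8  ⇒  (0.8)·x = 45.8  ⇒  x = 57.2500°C.
In kelvin: 57.2500 + 273.15 = 330.40 K.

330.40 K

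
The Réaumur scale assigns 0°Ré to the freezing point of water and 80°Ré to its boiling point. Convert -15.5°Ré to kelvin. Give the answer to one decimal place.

Linear interpolation between the fixed points: C = (-15.5 - 0) × 100 / (80 - 0) = -19.3750°C.
Then -19.3750 + 273.15 = 253.8 K.

253.8 K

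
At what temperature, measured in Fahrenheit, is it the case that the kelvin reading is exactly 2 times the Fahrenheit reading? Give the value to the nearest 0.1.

Let F be the Fahrenheit reading. The kelvin reading is K = 5/9·F + 255.372.
Require K = 2·F: 5/9·F + 255.372 = 2·F.
(-13/9)·F = -255.372  ⇒  F = 176.8.

176.8°F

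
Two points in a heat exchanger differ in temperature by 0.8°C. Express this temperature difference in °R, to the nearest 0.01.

Only the scale ratio 1.8 matters for a change in temperature.
0.8 × 1.8 = 1.44.

1.44°R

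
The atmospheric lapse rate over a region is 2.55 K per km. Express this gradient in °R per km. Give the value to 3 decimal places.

4.590 °R/km

Since only a temperature interval is involved, the additive offset between the scales drops out.
A change of 1 K is a change of 1.8°R, so 2.55 × 1.8 = 4.590.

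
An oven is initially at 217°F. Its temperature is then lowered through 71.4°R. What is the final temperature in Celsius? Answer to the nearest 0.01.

Initial temperature in Celsius: (217 - 32) × 5/9 = 102.7778°C.
The 71.4°R change is an interval, so only the factor 5/9 applies: -71.4 × 5/9 = -39.6667°C.
Final Celsius temperature: 102.7778 - 39.6667 = 63.1111°C.

63.11°C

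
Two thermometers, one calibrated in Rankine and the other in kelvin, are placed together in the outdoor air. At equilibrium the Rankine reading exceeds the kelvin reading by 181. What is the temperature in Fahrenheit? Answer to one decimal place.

Let x be the Rankine reading; then the kelvin reading is 5/9·x.
(5/9·x) - x = -181  ⇒  (-4/9)·x = -181  ⇒  x = 407.2500°R.
In Celsius: (407.25 - 491.67) × 5/9 = -46.9000°C.
In Fahrenheit: -46.9000 × 1.8 + 32 = -52.4°F.

-52.4°F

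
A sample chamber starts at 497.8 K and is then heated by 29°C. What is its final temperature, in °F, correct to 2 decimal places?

488.57°F

Initial temperature in Celsius: 497.8 - 273.15 = 224.6500°C.
Final Celsius temperature: 224.6500 + 29.0000 = 253.6500°C.
In Fahrenheit: 253.6500 × 1.8 + 32 = 488.57°F.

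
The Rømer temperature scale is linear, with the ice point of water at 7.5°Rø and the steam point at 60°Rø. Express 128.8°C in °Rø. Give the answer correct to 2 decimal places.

Linearly onto the Rømer scale: 7.5 + (128.8000 / 100) × (60 - 7.5) = 75.12°Rø.

75.12°Rø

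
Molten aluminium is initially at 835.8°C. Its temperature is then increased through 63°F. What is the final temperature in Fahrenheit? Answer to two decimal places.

The 63°F change is an interval, so only the factor 5/9 applies: +63 × 5/9 = +35.0000°C.
Final Celsius temperature: 835.8000 + 35.0000 = 870.8000°C.
In Fahrenheit: 870.8000 × 1.8 + 32 = 1599.44°F.

1599.44°F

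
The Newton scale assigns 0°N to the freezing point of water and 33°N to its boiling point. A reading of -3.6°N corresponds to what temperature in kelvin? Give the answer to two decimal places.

Linear interpolation between the fixed points: C = (-3.6 - 0) × 100 / (33 - 0) = -10.9091°C.
Then -10.9091 + 273.15 = 262.24 K.

262.24 K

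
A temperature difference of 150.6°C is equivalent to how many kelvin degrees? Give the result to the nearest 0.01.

Celsius and kelvin degrees are the same size, so the interval is unchanged: 150.60.

150.60 K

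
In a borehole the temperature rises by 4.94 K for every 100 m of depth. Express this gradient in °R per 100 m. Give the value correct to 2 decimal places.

8.89 °R/100 m

Since only a temperature interval is involved, the additive offset between the scales drops out.
A change of 1 K is a change of 1.8°R, so 4.94 × 1.8 = 8.89.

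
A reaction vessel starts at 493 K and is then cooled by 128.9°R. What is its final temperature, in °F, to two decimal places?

298.83°F

Initial temperature in Celsius: 493 - 273.15 = 219.8500°C.
The 128.9°R change is an interval, so only the factor 5/9 applies: -128.9 × 5/9 = -71.6111°C.
Final Celsius temperature: 219.8500 - 71.6111 = 148.2389°C.
In Fahrenheit: 148.2389 × 1.8 + 32 = 298.83°F.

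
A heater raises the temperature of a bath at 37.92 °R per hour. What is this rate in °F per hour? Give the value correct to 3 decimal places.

37.920 °F/hour

Since only a temperature interval is involved, the additive offset between the scales drops out.
A change of 1°R is a change of 1°F, so 37.92 × 1 = 37.920.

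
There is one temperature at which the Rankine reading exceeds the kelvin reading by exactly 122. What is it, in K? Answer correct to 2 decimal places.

152.50 K

Let K be the kelvin reading. The Rankine reading is R = 1.8·K.
Require R - K = 122: (0.8)·K = 122.
K = (122) / (0.8) = 152.50.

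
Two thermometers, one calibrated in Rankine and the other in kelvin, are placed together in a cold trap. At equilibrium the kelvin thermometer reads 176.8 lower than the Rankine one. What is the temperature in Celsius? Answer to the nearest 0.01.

Let x be the Rankine reading; then the kelvin reading is 5/9·x.
(5/9·x) - x = -176.8  ⇒  (-4/9)·x = -176.8  ⇒  x = 397.8000°R.
In Celsius: (397.8 - 491.67) × 5/9 = -52.15°C.

-52.15°C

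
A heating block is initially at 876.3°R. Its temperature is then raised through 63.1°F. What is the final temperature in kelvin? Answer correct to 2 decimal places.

521.89 K

Initial temperature in Celsius: (876.3 - 491.67) × 5/9 = 213.6833°C.
The 63.1°F change is an interval, so only the factor 5/9 applies: +63.1 × 5/9 = +35.0556°C.
Final Celsius temperature: 213.6833 + 35.0556 = 248.7389°C.
In kelvin: 248.7389 + 273.15 = 521.89 K.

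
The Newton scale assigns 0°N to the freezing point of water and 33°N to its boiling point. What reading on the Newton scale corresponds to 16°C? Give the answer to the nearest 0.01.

Linearly onto the Newton scale: 0 + (16.0000 / 100) × (33 - 0) = 5.28°N.

5.28°N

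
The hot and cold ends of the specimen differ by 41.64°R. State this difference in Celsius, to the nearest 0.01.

23.13°C

An interval of 1°R corresponds to 5/9°C.
41.64 × 5/9 = 23.13.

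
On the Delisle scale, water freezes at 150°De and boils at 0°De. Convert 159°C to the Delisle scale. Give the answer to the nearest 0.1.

Linearly onto the Delisle scale: 150 + (159.0000 / 100) × (0 - 150) = -88.5°De.

-88.5°De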